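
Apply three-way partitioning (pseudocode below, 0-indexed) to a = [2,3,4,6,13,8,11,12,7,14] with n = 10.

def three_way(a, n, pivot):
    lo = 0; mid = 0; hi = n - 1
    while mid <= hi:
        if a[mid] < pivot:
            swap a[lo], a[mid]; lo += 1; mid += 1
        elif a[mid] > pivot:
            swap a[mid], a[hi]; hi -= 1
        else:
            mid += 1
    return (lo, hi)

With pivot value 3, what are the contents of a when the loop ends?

pivot = 3; lo=0, mid=0, hi=9
a[mid]=2<3: swap a[0],a[0]; lo=1,mid=1 → [2,3,4,6,13,8,11,12,7,14]
a[mid]=3=3: mid=2
a[mid]=4>3: swap a[2],a[9]; hi=8 → [2,3,14,6,13,8,11,12,7,4]
a[mid]=14>3: swap a[2],a[8]; hi=7 → [2,3,7,6,13,8,11,12,14,4]
a[mid]=7>3: swap a[2],a[7]; hi=6 → [2,3,12,6,13,8,11,7,14,4]
a[mid]=12>3: swap a[2],a[6]; hi=5 → [2,3,11,6,13,8,12,7,14,4]
a[mid]=11>3: swap a[2],a[5]; hi=4 → [2,3,8,6,13,11,12,7,14,4]
a[mid]=8>3: swap a[2],a[4]; hi=3 → [2,3,13,6,8,11,12,7,14,4]
a[mid]=13>3: swap a[2],a[3]; hi=2 → [2,3,6,13,8,11,12,7,14,4]
a[mid]=6>3: swap a[2],a[2]; hi=1 → [2,3,6,13,8,11,12,7,14,4]
end: lo=1, hi=1; a = [2,3,6,13,8,11,12,7,14,4]

[2,3,6,13,8,11,12,7,14,4]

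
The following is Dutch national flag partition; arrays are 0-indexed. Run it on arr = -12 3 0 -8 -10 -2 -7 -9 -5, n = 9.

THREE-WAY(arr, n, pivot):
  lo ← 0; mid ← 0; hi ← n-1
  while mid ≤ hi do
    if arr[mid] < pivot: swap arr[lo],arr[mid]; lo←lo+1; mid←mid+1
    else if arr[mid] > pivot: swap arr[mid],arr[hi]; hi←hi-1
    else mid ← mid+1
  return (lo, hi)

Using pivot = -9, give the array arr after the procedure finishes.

-12 -10 -9 -8 -2 -7 0 -5 3

pivot = -9; lo=0, mid=0, hi=8
arr[mid]=-12<-9: swap arr[0],arr[0]; lo=1,mid=1 → -12 3 0 -8 -10 -2 -7 -9 -5
arr[mid]=3>-9: swap arr[1],arr[8]; hi=7 → -12 -5 0 -8 -10 -2 -7 -9 3
arr[mid]=-5>-9: swap arr[1],arr[7]; hi=6 → -12 -9 0 -8 -10 -2 -7 -5 3
arr[mid]=-9=-9: mid=2
arr[mid]=0>-9: swap arr[2],arr[6]; hi=5 → -12 -9 -7 -8 -10 -2 0 -5 3
arr[mid]=-7>-9: swap arr[2],arr[5]; hi=4 → -12 -9 -2 -8 -10 -7 0 -5 3
arr[mid]=-2>-9: swap arr[2],arr[4]; hi=3 → -12 -9 -10 -8 -2 -7 0 -5 3
arr[mid]=-10<-9: swap arr[1],arr[2]; lo=2,mid=3 → -12 -10 -9 -8 -2 -7 0 -5 3
arr[mid]=-8>-9: swap arr[3],arr[3]; hi=2 → -12 -10 -9 -8 -2 -7 0 -5 3
end: lo=2, hi=2; arr = -12 -10 -9 -8 -2 -7 0 -5 3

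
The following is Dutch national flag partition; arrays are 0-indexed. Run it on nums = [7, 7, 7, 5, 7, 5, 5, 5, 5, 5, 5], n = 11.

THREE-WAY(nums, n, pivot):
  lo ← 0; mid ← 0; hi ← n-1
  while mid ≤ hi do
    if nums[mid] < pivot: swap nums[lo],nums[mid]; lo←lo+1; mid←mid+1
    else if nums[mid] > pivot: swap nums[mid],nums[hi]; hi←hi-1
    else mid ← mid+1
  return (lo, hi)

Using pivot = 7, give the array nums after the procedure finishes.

[5, 5, 5, 5, 5, 5, 5, 7, 7, 7, 7]

lo=0 mid=0 hi=10
7=7: mid=1
7=7: mid=2
7=7: mid=3
5<7: swap(0,3), lo=1 mid=4 ⇒ [5, 7, 7, 7, 7, 5, 5, 5, 5, 5, 5]
7=7: mid=5
5<7: swap(1,5), lo=2 mid=6 ⇒ [5, 5, 7, 7, 7, 7, 5, 5, 5, 5, 5]
5<7: swap(2,6), lo=3 mid=7 ⇒ [5, 5, 5, 7, 7, 7, 7, 5, 5, 5, 5]
5<7: swap(3,7), lo=4 mid=8 ⇒ [5, 5, 5, 5, 7, 7, 7, 7, 5, 5, 5]
5<7: swap(4,8), lo=5 mid=9 ⇒ [5, 5, 5, 5, 5, 7, 7, 7, 7, 5, 5]
5<7: swap(5,9), lo=6 mid=10 ⇒ [5, 5, 5, 5, 5, 5, 7, 7, 7, 7, 5]
5<7: swap(6,10), lo=7 mid=11 ⇒ [5, 5, 5, 5, 5, 5, 5, 7, 7, 7, 7]
done. lo=7 hi=10; nums=[5, 5, 5, 5, 5, 5, 5, 7, 7, 7, 7]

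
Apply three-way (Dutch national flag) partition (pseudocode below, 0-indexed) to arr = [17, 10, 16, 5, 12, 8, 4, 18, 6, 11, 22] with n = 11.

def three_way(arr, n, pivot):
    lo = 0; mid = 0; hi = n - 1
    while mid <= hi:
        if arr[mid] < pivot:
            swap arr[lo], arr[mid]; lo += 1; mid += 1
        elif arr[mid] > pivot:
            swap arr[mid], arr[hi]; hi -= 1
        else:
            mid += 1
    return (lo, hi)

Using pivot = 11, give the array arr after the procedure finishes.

[10, 6, 5, 4, 8, 11, 18, 12, 16, 22, 17]

pivot = 11; lo=0, mid=0, hi=10
arr[mid]=17>11: swap arr[0],arr[10]; hi=9 → [22, 10, 16, 5, 12, 8, 4, 18, 6, 11, 17]
arr[mid]=22>11: swap arr[0],arr[9]; hi=8 → [11, 10, 16, 5, 12, 8, 4, 18, 6, 22, 17]
arr[mid]=11=11: mid=1
arr[mid]=10<11: swap arr[0],arr[1]; lo=1,mid=2 → [10, 11, 16, 5, 12, 8, 4, 18, 6, 22, 17]
arr[mid]=16>11: swap arr[2],arr[8]; hi=7 → [10, 11, 6, 5, 12, 8, 4, 18, 16, 22, 17]
arr[mid]=6<11: swap arr[1],arr[2]; lo=2,mid=3 → [10, 6, 11, 5, 12, 8, 4, 18, 16, 22, 17]
arr[mid]=5<11: swap arr[2],arr[3]; lo=3,mid=4 → [10, 6, 5, 11, 12, 8, 4, 18, 16, 22, 17]
arr[mid]=12>11: swap arr[4],arr[7]; hi=6 → [10, 6, 5, 11, 18, 8, 4, 12, 16, 22, 17]
arr[mid]=18>11: swap arr[4],arr[6]; hi=5 → [10, 6, 5, 11, 4, 8, 18, 12, 16, 22, 17]
arr[mid]=4<11: swap arr[3],arr[4]; lo=4,mid=5 → [10, 6, 5, 4, 11, 8, 18, 12, 16, 22, 17]
arr[mid]=8<11: swap arr[4],arr[5]; lo=5,mid=6 → [10, 6, 5, 4, 8, 11, 18, 12, 16, 22, 17]
end: lo=5, hi=5; arr = [10, 6, 5, 4, 8, 11, 18, 12, 16, 22, 17]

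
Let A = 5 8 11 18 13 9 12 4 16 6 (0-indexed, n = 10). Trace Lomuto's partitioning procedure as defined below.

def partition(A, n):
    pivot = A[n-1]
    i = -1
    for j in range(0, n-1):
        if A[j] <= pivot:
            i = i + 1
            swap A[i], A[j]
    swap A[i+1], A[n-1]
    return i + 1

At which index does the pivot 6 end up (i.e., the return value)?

2

pivot = A[9] = 6; i = -1
j=0: A[0]=5 ≤ 6 → i=0, swap A[0],A[0] (no change) → 5 8 11 18 13 9 12 4 16 6
j=1: A[1]=8 > 6 → no swap
j=2: A[2]=11 > 6 → no swap
j=3: A[3]=18 > 6 → no swap
j=4: A[4]=13 > 6 → no swap
j=5: A[5]=9 > 6 → no swap
j=6: A[6]=12 > 6 → no swap
j=7: A[7]=4 ≤ 6 → i=1, swap A[1],A[7] → 5 4 11 18 13 9 12 8 16 6
j=8: A[8]=16 > 6 → no swap
final swap A[2],A[9] → 5 4 6 18 13 9 12 8 16 11; return 2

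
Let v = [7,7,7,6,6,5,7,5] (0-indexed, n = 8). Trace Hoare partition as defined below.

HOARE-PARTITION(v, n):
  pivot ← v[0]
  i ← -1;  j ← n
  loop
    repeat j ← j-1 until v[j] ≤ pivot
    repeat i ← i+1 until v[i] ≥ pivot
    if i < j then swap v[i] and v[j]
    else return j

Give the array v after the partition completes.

[5,7,5,6,6,7,7,7]

pivot = v[0] = 7; i = -1, j = 8
j→7 (v[7]=5≤7), i→0 (v[0]=7≥7); i<j, swap → [5,7,7,6,6,5,7,7]
j→6 (v[6]=7≤7), i→1 (v[1]=7≥7); i<j, swap → [5,7,7,6,6,5,7,7]
j→5 (v[5]=5≤7), i→2 (v[2]=7≥7); i<j, swap → [5,7,5,6,6,7,7,7]
j→4, i→5; i≥j, return j=4. v = [5,7,5,6,6,7,7,7]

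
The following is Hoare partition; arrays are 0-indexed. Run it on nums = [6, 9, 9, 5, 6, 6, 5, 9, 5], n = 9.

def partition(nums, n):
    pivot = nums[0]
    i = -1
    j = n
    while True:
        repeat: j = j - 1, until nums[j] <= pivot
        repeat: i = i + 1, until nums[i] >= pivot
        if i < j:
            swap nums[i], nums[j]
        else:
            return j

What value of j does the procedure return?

4

pivot=6
j stops at 8 (5), i stops at 0 (6); swap ⇒ [5, 9, 9, 5, 6, 6, 5, 9, 6]
j stops at 6 (5), i stops at 1 (9); swap ⇒ [5, 5, 9, 5, 6, 6, 9, 9, 6]
j stops at 5 (6), i stops at 2 (9); swap ⇒ [5, 5, 6, 5, 6, 9, 9, 9, 6]
j stops at 4, i stops at 4; i≥j ⇒ return 4. nums=[5, 5, 6, 5, 6, 9, 9, 9, 6]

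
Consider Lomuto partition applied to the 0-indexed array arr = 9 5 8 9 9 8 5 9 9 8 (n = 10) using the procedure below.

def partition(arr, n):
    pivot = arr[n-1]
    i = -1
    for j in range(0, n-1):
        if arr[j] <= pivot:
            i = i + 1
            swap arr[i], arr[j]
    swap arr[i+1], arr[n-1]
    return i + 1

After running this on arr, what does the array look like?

pivot = arr[9] = 8; i = -1
j=0: arr[0]=9 > 8 → no swap
j=1: arr[1]=5 ≤ 8 → i=0, swap arr[0],arr[1] → 5 9 8 9 9 8 5 9 9 8
j=2: arr[2]=8 ≤ 8 → i=1, swap arr[1],arr[2] → 5 8 9 9 9 8 5 9 9 8
j=3: arr[3]=9 > 8 → no swap
j=4: arr[4]=9 > 8 → no swap
j=5: arr[5]=8 ≤ 8 → i=2, swap arr[2],arr[5] → 5 8 8 9 9 9 5 9 9 8
j=6: arr[6]=5 ≤ 8 → i=3, swap arr[3],arr[6] → 5 8 8 5 9 9 9 9 9 8
j=7: arr[7]=9 > 8 → no swap
j=8: arr[8]=9 > 8 → no swap
final swap arr[4],arr[9] → 5 8 8 5 8 9 9 9 9 9; return 4

5 8 8 5 8 9 9 9 9 9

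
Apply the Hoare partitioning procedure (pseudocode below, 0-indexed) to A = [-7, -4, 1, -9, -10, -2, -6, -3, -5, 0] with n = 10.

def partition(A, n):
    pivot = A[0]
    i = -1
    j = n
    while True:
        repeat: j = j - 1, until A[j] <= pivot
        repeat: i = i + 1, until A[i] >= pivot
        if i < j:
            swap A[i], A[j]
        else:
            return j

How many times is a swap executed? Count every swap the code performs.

2

pivot = A[0] = -7; i = -1, j = 10
j→4 (A[4]=-10≤-7), i→0 (A[0]=-7≥-7); i<j, swap → [-10, -4, 1, -9, -7, -2, -6, -3, -5, 0]
j→3 (A[3]=-9≤-7), i→1 (A[1]=-4≥-7); i<j, swap → [-10, -9, 1, -4, -7, -2, -6, -3, -5, 0]
j→1, i→2; i≥j, return j=1. A = [-10, -9, 1, -4, -7, -2, -6, -3, -5, 0]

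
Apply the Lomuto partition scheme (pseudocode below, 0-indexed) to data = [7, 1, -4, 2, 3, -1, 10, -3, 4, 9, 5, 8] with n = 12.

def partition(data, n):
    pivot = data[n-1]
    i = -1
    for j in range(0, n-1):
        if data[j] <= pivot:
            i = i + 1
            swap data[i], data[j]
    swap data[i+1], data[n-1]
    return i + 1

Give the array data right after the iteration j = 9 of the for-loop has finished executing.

pivot = data[11] = 8; i = -1
j=0: data[0]=7 ≤ 8 → i=0, swap data[0],data[0] (no change) → [7, 1, -4, 2, 3, -1, 10, -3, 4, 9, 5, 8]
j=1: data[1]=1 ≤ 8 → i=1, swap data[1],data[1] (no change) → [7, 1, -4, 2, 3, -1, 10, -3, 4, 9, 5, 8]
j=2: data[2]=-4 ≤ 8 → i=2, swap data[2],data[2] (no change) → [7, 1, -4, 2, 3, -1, 10, -3, 4, 9, 5, 8]
j=3: data[3]=2 ≤ 8 → i=3, swap data[3],data[3] (no change) → [7, 1, -4, 2, 3, -1, 10, -3, 4, 9, 5, 8]
j=4: data[4]=3 ≤ 8 → i=4, swap data[4],data[4] (no change) → [7, 1, -4, 2, 3, -1, 10, -3, 4, 9, 5, 8]
j=5: data[5]=-1 ≤ 8 → i=5, swap data[5],data[5] (no change) → [7, 1, -4, 2, 3, -1, 10, -3, 4, 9, 5, 8]
j=6: data[6]=10 > 8 → no swap
j=7: data[7]=-3 ≤ 8 → i=6, swap data[6],data[7] → [7, 1, -4, 2, 3, -1, -3, 10, 4, 9, 5, 8]
j=8: data[8]=4 ≤ 8 → i=7, swap data[7],data[8] → [7, 1, -4, 2, 3, -1, -3, 4, 10, 9, 5, 8]
j=9: data[9]=9 > 8 → no swap
(after j=9) data = [7, 1, -4, 2, 3, -1, -3, 4, 10, 9, 5, 8]

[7, 1, -4, 2, 3, -1, -3, 4, 10, 9, 5, 8]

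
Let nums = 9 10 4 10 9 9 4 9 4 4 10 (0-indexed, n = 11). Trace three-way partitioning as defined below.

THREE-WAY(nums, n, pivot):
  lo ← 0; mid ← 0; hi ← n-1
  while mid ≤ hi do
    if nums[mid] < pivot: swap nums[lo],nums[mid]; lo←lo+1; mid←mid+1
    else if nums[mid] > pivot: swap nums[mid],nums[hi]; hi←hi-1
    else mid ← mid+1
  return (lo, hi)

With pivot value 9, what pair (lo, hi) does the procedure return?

(4, 7)

lo=0 mid=0 hi=10
9=9: mid=1
10>9: swap(1,10), hi=9 ⇒ 9 10 4 10 9 9 4 9 4 4 10
10>9: swap(1,9), hi=8 ⇒ 9 4 4 10 9 9 4 9 4 10 10
4<9: swap(0,1), lo=1 mid=2 ⇒ 4 9 4 10 9 9 4 9 4 10 10
4<9: swap(1,2), lo=2 mid=3 ⇒ 4 4 9 10 9 9 4 9 4 10 10
10>9: swap(3,8), hi=7 ⇒ 4 4 9 4 9 9 4 9 10 10 10
4<9: swap(2,3), lo=3 mid=4 ⇒ 4 4 4 9 9 9 4 9 10 10 10
9=9: mid=5
9=9: mid=6
4<9: swap(3,6), lo=4 mid=7 ⇒ 4 4 4 4 9 9 9 9 10 10 10
9=9: mid=8
done. lo=4 hi=7; nums=4 4 4 4 9 9 9 9 10 10 10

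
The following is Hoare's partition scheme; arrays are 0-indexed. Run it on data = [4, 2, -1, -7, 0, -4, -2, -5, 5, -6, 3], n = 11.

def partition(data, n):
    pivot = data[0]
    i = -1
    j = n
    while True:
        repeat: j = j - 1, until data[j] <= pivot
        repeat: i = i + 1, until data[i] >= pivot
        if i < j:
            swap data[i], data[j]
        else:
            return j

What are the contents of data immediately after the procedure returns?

[3, 2, -1, -7, 0, -4, -2, -5, -6, 5, 4]

pivot=4
j stops at 10 (3), i stops at 0 (4); swap ⇒ [3, 2, -1, -7, 0, -4, -2, -5, 5, -6, 4]
j stops at 9 (-6), i stops at 8 (5); swap ⇒ [3, 2, -1, -7, 0, -4, -2, -5, -6, 5, 4]
j stops at 8, i stops at 9; i≥j ⇒ return 8. data=[3, 2, -1, -7, 0, -4, -2, -5, -6, 5, 4]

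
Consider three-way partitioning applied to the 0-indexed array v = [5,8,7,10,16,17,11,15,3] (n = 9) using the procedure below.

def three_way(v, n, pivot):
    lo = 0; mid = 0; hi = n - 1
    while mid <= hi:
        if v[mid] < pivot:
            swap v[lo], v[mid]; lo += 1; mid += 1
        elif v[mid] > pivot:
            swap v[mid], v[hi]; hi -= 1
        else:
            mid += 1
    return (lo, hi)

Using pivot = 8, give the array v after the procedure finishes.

[5,7,3,8,17,11,15,16,10]

pivot = 8; lo=0, mid=0, hi=8
v[mid]=5<8: swap v[0],v[0]; lo=1,mid=1 → [5,8,7,10,16,17,11,15,3]
v[mid]=8=8: mid=2
v[mid]=7<8: swap v[1],v[2]; lo=2,mid=3 → [5,7,8,10,16,17,11,15,3]
v[mid]=10>8: swap v[3],v[8]; hi=7 → [5,7,8,3,16,17,11,15,10]
v[mid]=3<8: swap v[2],v[3]; lo=3,mid=4 → [5,7,3,8,16,17,11,15,10]
v[mid]=16>8: swap v[4],v[7]; hi=6 → [5,7,3,8,15,17,11,16,10]
v[mid]=15>8: swap v[4],v[6]; hi=5 → [5,7,3,8,11,17,15,16,10]
v[mid]=11>8: swap v[4],v[5]; hi=4 → [5,7,3,8,17,11,15,16,10]
v[mid]=17>8: swap v[4],v[4]; hi=3 → [5,7,3,8,17,11,15,16,10]
end: lo=3, hi=3; v = [5,7,3,8,17,11,15,16,10]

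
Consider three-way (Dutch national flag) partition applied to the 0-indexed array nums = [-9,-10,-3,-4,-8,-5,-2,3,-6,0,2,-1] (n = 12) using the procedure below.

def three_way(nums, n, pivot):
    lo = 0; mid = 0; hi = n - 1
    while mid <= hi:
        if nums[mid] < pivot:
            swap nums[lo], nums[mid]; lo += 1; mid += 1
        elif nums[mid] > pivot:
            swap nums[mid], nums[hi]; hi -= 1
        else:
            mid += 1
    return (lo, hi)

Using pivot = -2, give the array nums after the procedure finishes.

lo=0 mid=0 hi=11
-9<-2: swap(0,0), lo=1 mid=1 ⇒ [-9,-10,-3,-4,-8,-5,-2,3,-6,0,2,-1]
-10<-2: swap(1,1), lo=2 mid=2 ⇒ [-9,-10,-3,-4,-8,-5,-2,3,-6,0,2,-1]
-3<-2: swap(2,2), lo=3 mid=3 ⇒ [-9,-10,-3,-4,-8,-5,-2,3,-6,0,2,-1]
-4<-2: swap(3,3), lo=4 mid=4 ⇒ [-9,-10,-3,-4,-8,-5,-2,3,-6,0,2,-1]
-8<-2: swap(4,4), lo=5 mid=5 ⇒ [-9,-10,-3,-4,-8,-5,-2,3,-6,0,2,-1]
-5<-2: swap(5,5), lo=6 mid=6 ⇒ [-9,-10,-3,-4,-8,-5,-2,3,-6,0,2,-1]
-2=-2: mid=7
3>-2: swap(7,11), hi=10 ⇒ [-9,-10,-3,-4,-8,-5,-2,-1,-6,0,2,3]
-1>-2: swap(7,10), hi=9 ⇒ [-9,-10,-3,-4,-8,-5,-2,2,-6,0,-1,3]
2>-2: swap(7,9), hi=8 ⇒ [-9,-10,-3,-4,-8,-5,-2,0,-6,2,-1,3]
0>-2: swap(7,8), hi=7 ⇒ [-9,-10,-3,-4,-8,-5,-2,-6,0,2,-1,3]
-6<-2: swap(6,7), lo=7 mid=8 ⇒ [-9,-10,-3,-4,-8,-5,-6,-2,0,2,-1,3]
done. lo=7 hi=7; nums=[-9,-10,-3,-4,-8,-5,-6,-2,0,2,-1,3]

[-9,-10,-3,-4,-8,-5,-6,-2,0,2,-1,3]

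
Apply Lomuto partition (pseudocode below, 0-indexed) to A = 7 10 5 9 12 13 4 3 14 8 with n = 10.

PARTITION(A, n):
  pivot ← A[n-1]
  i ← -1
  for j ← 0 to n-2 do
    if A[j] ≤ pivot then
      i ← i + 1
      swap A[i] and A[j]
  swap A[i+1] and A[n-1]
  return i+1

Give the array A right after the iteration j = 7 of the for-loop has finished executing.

pivot = A[9] = 8; i = -1
j=0: A[0]=7 ≤ 8 → i=0, swap A[0],A[0] (no change) → 7 10 5 9 12 13 4 3 14 8
j=1: A[1]=10 > 8 → no swap
j=2: A[2]=5 ≤ 8 → i=1, swap A[1],A[2] → 7 5 10 9 12 13 4 3 14 8
j=3: A[3]=9 > 8 → no swap
j=4: A[4]=12 > 8 → no swap
j=5: A[5]=13 > 8 → no swap
j=6: A[6]=4 ≤ 8 → i=2, swap A[2],A[6] → 7 5 4 9 12 13 10 3 14 8
j=7: A[7]=3 ≤ 8 → i=3, swap A[3],A[7] → 7 5 4 3 12 13 10 9 14 8
(after j=7) A = 7 5 4 3 12 13 10 9 14 8

7 5 4 3 12 13 10 9 14 8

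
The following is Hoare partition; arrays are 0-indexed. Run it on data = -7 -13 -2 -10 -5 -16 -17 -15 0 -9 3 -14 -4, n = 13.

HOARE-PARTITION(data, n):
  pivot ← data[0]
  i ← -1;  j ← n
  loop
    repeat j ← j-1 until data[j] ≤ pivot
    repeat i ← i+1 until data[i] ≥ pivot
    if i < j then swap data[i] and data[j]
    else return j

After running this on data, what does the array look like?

pivot = data[0] = -7; i = -1, j = 13
j→11 (data[11]=-14≤-7), i→0 (data[0]=-7≥-7); i<j, swap → -14 -13 -2 -10 -5 -16 -17 -15 0 -9 3 -7 -4
j→9 (data[9]=-9≤-7), i→2 (data[2]=-2≥-7); i<j, swap → -14 -13 -9 -10 -5 -16 -17 -15 0 -2 3 -7 -4
j→7 (data[7]=-15≤-7), i→4 (data[4]=-5≥-7); i<j, swap → -14 -13 -9 -10 -15 -16 -17 -5 0 -2 3 -7 -4
j→6, i→7; i≥j, return j=6. data = -14 -13 -9 -10 -15 -16 -17 -5 0 -2 3 -7 -4

-14 -13 -9 -10 -15 -16 -17 -5 0 -2 3 -7 -4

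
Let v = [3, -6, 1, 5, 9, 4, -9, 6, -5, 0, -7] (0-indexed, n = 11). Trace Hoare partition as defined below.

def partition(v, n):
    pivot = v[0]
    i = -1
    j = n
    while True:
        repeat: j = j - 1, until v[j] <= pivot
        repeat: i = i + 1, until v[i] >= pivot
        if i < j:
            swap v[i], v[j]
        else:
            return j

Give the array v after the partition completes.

pivot = v[0] = 3; i = -1, j = 11
j→10 (v[10]=-7≤3), i→0 (v[0]=3≥3); i<j, swap → [-7, -6, 1, 5, 9, 4, -9, 6, -5, 0, 3]
j→9 (v[9]=0≤3), i→3 (v[3]=5≥3); i<j, swap → [-7, -6, 1, 0, 9, 4, -9, 6, -5, 5, 3]
j→8 (v[8]=-5≤3), i→4 (v[4]=9≥3); i<j, swap → [-7, -6, 1, 0, -5, 4, -9, 6, 9, 5, 3]
j→6 (v[6]=-9≤3), i→5 (v[5]=4≥3); i<j, swap → [-7, -6, 1, 0, -5, -9, 4, 6, 9, 5, 3]
j→5, i→6; i≥j, return j=5. v = [-7, -6, 1, 0, -5, -9, 4, 6, 9, 5, 3]

[-7, -6, 1, 0, -5, -9, 4, 6, 9, 5, 3]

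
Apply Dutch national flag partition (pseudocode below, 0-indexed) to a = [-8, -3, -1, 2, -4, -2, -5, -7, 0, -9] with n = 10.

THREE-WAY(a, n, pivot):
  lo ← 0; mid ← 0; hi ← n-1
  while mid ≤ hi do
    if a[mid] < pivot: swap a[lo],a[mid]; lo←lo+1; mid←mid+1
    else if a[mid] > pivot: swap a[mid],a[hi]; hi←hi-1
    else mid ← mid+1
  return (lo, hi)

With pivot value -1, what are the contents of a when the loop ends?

pivot = -1; lo=0, mid=0, hi=9
a[mid]=-8<-1: swap a[0],a[0]; lo=1,mid=1 → [-8, -3, -1, 2, -4, -2, -5, -7, 0, -9]
a[mid]=-3<-1: swap a[1],a[1]; lo=2,mid=2 → [-8, -3, -1, 2, -4, -2, -5, -7, 0, -9]
a[mid]=-1=-1: mid=3
a[mid]=2>-1: swap a[3],a[9]; hi=8 → [-8, -3, -1, -9, -4, -2, -5, -7, 0, 2]
a[mid]=-9<-1: swap a[2],a[3]; lo=3,mid=4 → [-8, -3, -9, -1, -4, -2, -5, -7, 0, 2]
a[mid]=-4<-1: swap a[3],a[4]; lo=4,mid=5 → [-8, -3, -9, -4, -1, -2, -5, -7, 0, 2]
a[mid]=-2<-1: swap a[4],a[5]; lo=5,mid=6 → [-8, -3, -9, -4, -2, -1, -5, -7, 0, 2]
a[mid]=-5<-1: swap a[5],a[6]; lo=6,mid=7 → [-8, -3, -9, -4, -2, -5, -1, -7, 0, 2]
a[mid]=-7<-1: swap a[6],a[7]; lo=7,mid=8 → [-8, -3, -9, -4, -2, -5, -7, -1, 0, 2]
a[mid]=0>-1: swap a[8],a[8]; hi=7 → [-8, -3, -9, -4, -2, -5, -7, -1, 0, 2]
end: lo=7, hi=7; a = [-8, -3, -9, -4, -2, -5, -7, -1, 0, 2]

[-8, -3, -9, -4, -2, -5, -7, -1, 0, 2]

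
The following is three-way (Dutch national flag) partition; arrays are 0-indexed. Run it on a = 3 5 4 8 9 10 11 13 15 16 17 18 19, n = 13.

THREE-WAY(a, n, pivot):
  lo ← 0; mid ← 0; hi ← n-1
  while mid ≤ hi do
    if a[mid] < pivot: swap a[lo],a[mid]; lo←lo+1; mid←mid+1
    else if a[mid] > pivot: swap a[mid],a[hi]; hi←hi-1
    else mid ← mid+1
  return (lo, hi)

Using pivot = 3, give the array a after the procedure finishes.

3 4 8 9 10 11 13 15 16 17 18 19 5

pivot = 3; lo=0, mid=0, hi=12
a[mid]=3=3: mid=1
a[mid]=5>3: swap a[1],a[12]; hi=11 → 3 19 4 8 9 10 11 13 15 16 17 18 5
a[mid]=19>3: swap a[1],a[11]; hi=10 → 3 18 4 8 9 10 11 13 15 16 17 19 5
a[mid]=18>3: swap a[1],a[10]; hi=9 → 3 17 4 8 9 10 11 13 15 16 18 19 5
a[mid]=17>3: swap a[1],a[9]; hi=8 → 3 16 4 8 9 10 11 13 15 17 18 19 5
a[mid]=16>3: swap a[1],a[8]; hi=7 → 3 15 4 8 9 10 11 13 16 17 18 19 5
a[mid]=15>3: swap a[1],a[7]; hi=6 → 3 13 4 8 9 10 11 15 16 17 18 19 5
a[mid]=13>3: swap a[1],a[6]; hi=5 → 3 11 4 8 9 10 13 15 16 17 18 19 5
a[mid]=11>3: swap a[1],a[5]; hi=4 → 3 10 4 8 9 11 13 15 16 17 18 19 5
a[mid]=10>3: swap a[1],a[4]; hi=3 → 3 9 4 8 10 11 13 15 16 17 18 19 5
a[mid]=9>3: swap a[1],a[3]; hi=2 → 3 8 4 9 10 11 13 15 16 17 18 19 5
a[mid]=8>3: swap a[1],a[2]; hi=1 → 3 4 8 9 10 11 13 15 16 17 18 19 5
a[mid]=4>3: swap a[1],a[1]; hi=0 → 3 4 8 9 10 11 13 15 16 17 18 19 5
end: lo=0, hi=0; a = 3 4 8 9 10 11 13 15 16 17 18 19 5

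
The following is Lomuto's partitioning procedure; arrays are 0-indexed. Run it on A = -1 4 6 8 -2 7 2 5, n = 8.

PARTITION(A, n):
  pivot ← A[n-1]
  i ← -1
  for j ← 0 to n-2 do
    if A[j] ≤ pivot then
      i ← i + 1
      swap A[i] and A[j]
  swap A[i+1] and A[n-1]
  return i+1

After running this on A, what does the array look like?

-1 4 -2 2 5 7 8 6

pivot=5, i=-1
j=0: -1≤5, i=0, swap(0,0) ⇒ -1 4 6 8 -2 7 2 5
j=1: 4≤5, i=1, swap(1,1) ⇒ -1 4 6 8 -2 7 2 5
j=2: 6>5, skip
j=3: 8>5, skip
j=4: -2≤5, i=2, swap(2,4) ⇒ -1 4 -2 8 6 7 2 5
j=5: 7>5, skip
j=6: 2≤5, i=3, swap(3,6) ⇒ -1 4 -2 2 6 7 8 5
swap(4,7) ⇒ -1 4 -2 2 5 7 8 6; return 4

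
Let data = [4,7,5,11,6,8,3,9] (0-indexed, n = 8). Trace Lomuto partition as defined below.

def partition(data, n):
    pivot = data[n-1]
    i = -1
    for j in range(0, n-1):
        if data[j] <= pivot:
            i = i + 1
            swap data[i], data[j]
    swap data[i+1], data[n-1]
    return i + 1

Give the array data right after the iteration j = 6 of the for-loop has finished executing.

[4,7,5,6,8,3,11,9]

pivot=9, i=-1
j=0: 4≤9, i=0, swap(0,0) ⇒ [4,7,5,11,6,8,3,9]
j=1: 7≤9, i=1, swap(1,1) ⇒ [4,7,5,11,6,8,3,9]
j=2: 5≤9, i=2, swap(2,2) ⇒ [4,7,5,11,6,8,3,9]
j=3: 11>9, skip
j=4: 6≤9, i=3, swap(3,4) ⇒ [4,7,5,6,11,8,3,9]
j=5: 8≤9, i=4, swap(4,5) ⇒ [4,7,5,6,8,11,3,9]
j=6: 3≤9, i=5, swap(5,6) ⇒ [4,7,5,6,8,3,11,9]
(after j=6) data = [4,7,5,6,8,3,11,9]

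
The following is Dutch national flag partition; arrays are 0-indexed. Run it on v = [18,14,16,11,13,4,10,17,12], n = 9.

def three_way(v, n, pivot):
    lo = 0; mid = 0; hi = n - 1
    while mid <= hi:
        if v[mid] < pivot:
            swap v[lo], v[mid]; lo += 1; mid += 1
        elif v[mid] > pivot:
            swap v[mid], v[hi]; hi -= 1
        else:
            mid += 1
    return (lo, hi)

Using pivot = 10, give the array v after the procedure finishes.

[4,10,11,13,16,14,17,12,18]

pivot = 10; lo=0, mid=0, hi=8
v[mid]=18>10: swap v[0],v[8]; hi=7 → [12,14,16,11,13,4,10,17,18]
v[mid]=12>10: swap v[0],v[7]; hi=6 → [17,14,16,11,13,4,10,12,18]
v[mid]=17>10: swap v[0],v[6]; hi=5 → [10,14,16,11,13,4,17,12,18]
v[mid]=10=10: mid=1
v[mid]=14>10: swap v[1],v[5]; hi=4 → [10,4,16,11,13,14,17,12,18]
v[mid]=4<10: swap v[0],v[1]; lo=1,mid=2 → [4,10,16,11,13,14,17,12,18]
v[mid]=16>10: swap v[2],v[4]; hi=3 → [4,10,13,11,16,14,17,12,18]
v[mid]=13>10: swap v[2],v[3]; hi=2 → [4,10,11,13,16,14,17,12,18]
v[mid]=11>10: swap v[2],v[2]; hi=1 → [4,10,11,13,16,14,17,12,18]
end: lo=1, hi=1; v = [4,10,11,13,16,14,17,12,18]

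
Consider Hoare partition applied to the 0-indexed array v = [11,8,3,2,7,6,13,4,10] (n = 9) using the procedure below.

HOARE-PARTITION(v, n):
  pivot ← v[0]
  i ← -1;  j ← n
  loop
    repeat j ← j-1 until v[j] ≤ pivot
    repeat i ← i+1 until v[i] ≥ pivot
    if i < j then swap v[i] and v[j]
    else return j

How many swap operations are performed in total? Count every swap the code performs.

2

pivot = v[0] = 11; i = -1, j = 9
j→8 (v[8]=10≤11), i→0 (v[0]=11≥11); i<j, swap → [10,8,3,2,7,6,13,4,11]
j→7 (v[7]=4≤11), i→6 (v[6]=13≥11); i<j, swap → [10,8,3,2,7,6,4,13,11]
j→6, i→7; i≥j, return j=6. v = [10,8,3,2,7,6,4,13,11]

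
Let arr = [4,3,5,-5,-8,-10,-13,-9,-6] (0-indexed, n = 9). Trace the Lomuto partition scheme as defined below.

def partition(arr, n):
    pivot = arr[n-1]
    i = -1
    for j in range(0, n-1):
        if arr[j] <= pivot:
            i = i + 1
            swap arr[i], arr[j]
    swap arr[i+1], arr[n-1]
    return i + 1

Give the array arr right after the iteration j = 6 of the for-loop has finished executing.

[-8,-10,-13,-5,4,3,5,-9,-6]

pivot = arr[8] = -6; i = -1
j=0: arr[0]=4 > -6 → no swap
j=1: arr[1]=3 > -6 → no swap
j=2: arr[2]=5 > -6 → no swap
j=3: arr[3]=-5 > -6 → no swap
j=4: arr[4]=-8 ≤ -6 → i=0, swap arr[0],arr[4] → [-8,3,5,-5,4,-10,-13,-9,-6]
j=5: arr[5]=-10 ≤ -6 → i=1, swap arr[1],arr[5] → [-8,-10,5,-5,4,3,-13,-9,-6]
j=6: arr[6]=-13 ≤ -6 → i=2, swap arr[2],arr[6] → [-8,-10,-13,-5,4,3,5,-9,-6]
(after j=6) arr = [-8,-10,-13,-5,4,3,5,-9,-6]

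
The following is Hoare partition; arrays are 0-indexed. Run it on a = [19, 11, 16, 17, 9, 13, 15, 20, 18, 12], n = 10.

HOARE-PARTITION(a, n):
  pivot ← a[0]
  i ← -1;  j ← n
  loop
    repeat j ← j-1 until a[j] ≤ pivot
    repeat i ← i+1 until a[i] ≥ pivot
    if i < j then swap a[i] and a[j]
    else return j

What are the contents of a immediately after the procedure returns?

[12, 11, 16, 17, 9, 13, 15, 18, 20, 19]

pivot = a[0] = 19; i = -1, j = 10
j→9 (a[9]=12≤19), i→0 (a[0]=19≥19); i<j, swap → [12, 11, 16, 17, 9, 13, 15, 20, 18, 19]
j→8 (a[8]=18≤19), i→7 (a[7]=20≥19); i<j, swap → [12, 11, 16, 17, 9, 13, 15, 18, 20, 19]
j→7, i→8; i≥j, return j=7. a = [12, 11, 16, 17, 9, 13, 15, 18, 20, 19]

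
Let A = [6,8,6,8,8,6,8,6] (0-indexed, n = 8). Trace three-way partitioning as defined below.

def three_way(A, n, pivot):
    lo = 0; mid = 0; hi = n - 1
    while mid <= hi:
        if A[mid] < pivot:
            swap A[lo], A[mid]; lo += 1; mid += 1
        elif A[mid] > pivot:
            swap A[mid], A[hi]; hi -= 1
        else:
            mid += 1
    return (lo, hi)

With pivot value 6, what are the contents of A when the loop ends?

[6,6,6,6,8,8,8,8]

pivot = 6; lo=0, mid=0, hi=7
A[mid]=6=6: mid=1
A[mid]=8>6: swap A[1],A[7]; hi=6 → [6,6,6,8,8,6,8,8]
A[mid]=6=6: mid=2
A[mid]=6=6: mid=3
A[mid]=8>6: swap A[3],A[6]; hi=5 → [6,6,6,8,8,6,8,8]
A[mid]=8>6: swap A[3],A[5]; hi=4 → [6,6,6,6,8,8,8,8]
A[mid]=6=6: mid=4
A[mid]=8>6: swap A[4],A[4]; hi=3 → [6,6,6,6,8,8,8,8]
end: lo=0, hi=3; A = [6,6,6,6,8,8,8,8]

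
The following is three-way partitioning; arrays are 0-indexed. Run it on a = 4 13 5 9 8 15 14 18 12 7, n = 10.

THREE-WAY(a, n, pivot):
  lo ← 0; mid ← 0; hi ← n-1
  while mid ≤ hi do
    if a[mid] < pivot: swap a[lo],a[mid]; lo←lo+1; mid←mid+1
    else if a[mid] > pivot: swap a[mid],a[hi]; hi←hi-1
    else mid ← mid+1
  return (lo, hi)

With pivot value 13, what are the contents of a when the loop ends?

lo=0 mid=0 hi=9
4<13: swap(0,0), lo=1 mid=1 ⇒ 4 13 5 9 8 15 14 18 12 7
13=13: mid=2
5<13: swap(1,2), lo=2 mid=3 ⇒ 4 5 13 9 8 15 14 18 12 7
9<13: swap(2,3), lo=3 mid=4 ⇒ 4 5 9 13 8 15 14 18 12 7
8<13: swap(3,4), lo=4 mid=5 ⇒ 4 5 9 8 13 15 14 18 12 7
15>13: swap(5,9), hi=8 ⇒ 4 5 9 8 13 7 14 18 12 15
7<13: swap(4,5), lo=5 mid=6 ⇒ 4 5 9 8 7 13 14 18 12 15
14>13: swap(6,8), hi=7 ⇒ 4 5 9 8 7 13 12 18 14 15
12<13: swap(5,6), lo=6 mid=7 ⇒ 4 5 9 8 7 12 13 18 14 15
18>13: swap(7,7), hi=6 ⇒ 4 5 9 8 7 12 13 18 14 15
done. lo=6 hi=6; a=4 5 9 8 7 12 13 18 14 15

4 5 9 8 7 12 13 18 14 15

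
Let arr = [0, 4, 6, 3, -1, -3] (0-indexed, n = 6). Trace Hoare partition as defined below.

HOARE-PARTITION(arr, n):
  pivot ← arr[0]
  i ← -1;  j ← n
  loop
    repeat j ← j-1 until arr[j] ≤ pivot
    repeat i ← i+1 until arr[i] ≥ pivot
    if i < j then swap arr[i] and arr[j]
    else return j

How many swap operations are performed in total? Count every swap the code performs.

pivot=0
j stops at 5 (-3), i stops at 0 (0); swap ⇒ [-3, 4, 6, 3, -1, 0]
j stops at 4 (-1), i stops at 1 (4); swap ⇒ [-3, -1, 6, 3, 4, 0]
j stops at 1, i stops at 2; i≥j ⇒ return 1. arr=[-3, -1, 6, 3, 4, 0]

2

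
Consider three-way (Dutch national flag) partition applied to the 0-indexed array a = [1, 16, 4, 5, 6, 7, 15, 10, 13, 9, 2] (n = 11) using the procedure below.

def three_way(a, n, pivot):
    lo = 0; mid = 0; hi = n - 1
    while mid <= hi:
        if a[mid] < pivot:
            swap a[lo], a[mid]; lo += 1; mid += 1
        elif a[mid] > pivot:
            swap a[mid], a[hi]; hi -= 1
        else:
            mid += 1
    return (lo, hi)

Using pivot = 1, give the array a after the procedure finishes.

[1, 4, 5, 6, 7, 15, 10, 13, 9, 2, 16]

pivot = 1; lo=0, mid=0, hi=10
a[mid]=1=1: mid=1
a[mid]=16>1: swap a[1],a[10]; hi=9 → [1, 2, 4, 5, 6, 7, 15, 10, 13, 9, 16]
a[mid]=2>1: swap a[1],a[9]; hi=8 → [1, 9, 4, 5, 6, 7, 15, 10, 13, 2, 16]
a[mid]=9>1: swap a[1],a[8]; hi=7 → [1, 13, 4, 5, 6, 7, 15, 10, 9, 2, 16]
a[mid]=13>1: swap a[1],a[7]; hi=6 → [1, 10, 4, 5, 6, 7, 15, 13, 9, 2, 16]
a[mid]=10>1: swap a[1],a[6]; hi=5 → [1, 15, 4, 5, 6, 7, 10, 13, 9, 2, 16]
a[mid]=15>1: swap a[1],a[5]; hi=4 → [1, 7, 4, 5, 6, 15, 10, 13, 9, 2, 16]
a[mid]=7>1: swap a[1],a[4]; hi=3 → [1, 6, 4, 5, 7, 15, 10, 13, 9, 2, 16]
a[mid]=6>1: swap a[1],a[3]; hi=2 → [1, 5, 4, 6, 7, 15, 10, 13, 9, 2, 16]
a[mid]=5>1: swap a[1],a[2]; hi=1 → [1, 4, 5, 6, 7, 15, 10, 13, 9, 2, 16]
a[mid]=4>1: swap a[1],a[1]; hi=0 → [1, 4, 5, 6, 7, 15, 10, 13, 9, 2, 16]
end: lo=0, hi=0; a = [1, 4, 5, 6, 7, 15, 10, 13, 9, 2, 16]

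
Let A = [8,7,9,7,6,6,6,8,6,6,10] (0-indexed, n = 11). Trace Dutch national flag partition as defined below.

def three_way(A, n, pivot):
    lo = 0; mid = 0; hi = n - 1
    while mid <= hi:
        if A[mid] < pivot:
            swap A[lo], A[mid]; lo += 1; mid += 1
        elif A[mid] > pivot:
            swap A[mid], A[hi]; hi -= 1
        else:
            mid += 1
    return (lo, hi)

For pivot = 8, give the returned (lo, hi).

(7, 8)

pivot = 8; lo=0, mid=0, hi=10
A[mid]=8=8: mid=1
A[mid]=7<8: swap A[0],A[1]; lo=1,mid=2 → [7,8,9,7,6,6,6,8,6,6,10]
A[mid]=9>8: swap A[2],A[10]; hi=9 → [7,8,10,7,6,6,6,8,6,6,9]
A[mid]=10>8: swap A[2],A[9]; hi=8 → [7,8,6,7,6,6,6,8,6,10,9]
A[mid]=6<8: swap A[1],A[2]; lo=2,mid=3 → [7,6,8,7,6,6,6,8,6,10,9]
A[mid]=7<8: swap A[2],A[3]; lo=3,mid=4 → [7,6,7,8,6,6,6,8,6,10,9]
A[mid]=6<8: swap A[3],A[4]; lo=4,mid=5 → [7,6,7,6,8,6,6,8,6,10,9]
A[mid]=6<8: swap A[4],A[5]; lo=5,mid=6 → [7,6,7,6,6,8,6,8,6,10,9]
A[mid]=6<8: swap A[5],A[6]; lo=6,mid=7 → [7,6,7,6,6,6,8,8,6,10,9]
A[mid]=8=8: mid=8
A[mid]=6<8: swap A[6],A[8]; lo=7,mid=9 → [7,6,7,6,6,6,6,8,8,10,9]
end: lo=7, hi=8; A = [7,6,7,6,6,6,6,8,8,10,9]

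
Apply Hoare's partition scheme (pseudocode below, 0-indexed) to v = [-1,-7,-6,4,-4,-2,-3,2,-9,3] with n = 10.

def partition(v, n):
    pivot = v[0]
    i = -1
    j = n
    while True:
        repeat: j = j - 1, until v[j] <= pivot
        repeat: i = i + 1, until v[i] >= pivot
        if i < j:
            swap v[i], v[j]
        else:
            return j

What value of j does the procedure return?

5

pivot=-1
j stops at 8 (-9), i stops at 0 (-1); swap ⇒ [-9,-7,-6,4,-4,-2,-3,2,-1,3]
j stops at 6 (-3), i stops at 3 (4); swap ⇒ [-9,-7,-6,-3,-4,-2,4,2,-1,3]
j stops at 5, i stops at 6; i≥j ⇒ return 5. v=[-9,-7,-6,-3,-4,-2,4,2,-1,3]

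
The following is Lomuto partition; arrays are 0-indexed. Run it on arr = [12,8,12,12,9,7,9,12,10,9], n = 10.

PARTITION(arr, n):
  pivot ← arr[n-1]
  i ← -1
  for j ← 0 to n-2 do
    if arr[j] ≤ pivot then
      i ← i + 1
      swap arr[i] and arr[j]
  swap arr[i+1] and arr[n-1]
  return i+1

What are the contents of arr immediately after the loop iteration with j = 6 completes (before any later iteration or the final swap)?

pivot = arr[9] = 9; i = -1
j=0: arr[0]=12 > 9 → no swap
j=1: arr[1]=8 ≤ 9 → i=0, swap arr[0],arr[1] → [8,12,12,12,9,7,9,12,10,9]
j=2: arr[2]=12 > 9 → no swap
j=3: arr[3]=12 > 9 → no swap
j=4: arr[4]=9 ≤ 9 → i=1, swap arr[1],arr[4] → [8,9,12,12,12,7,9,12,10,9]
j=5: arr[5]=7 ≤ 9 → i=2, swap arr[2],arr[5] → [8,9,7,12,12,12,9,12,10,9]
j=6: arr[6]=9 ≤ 9 → i=3, swap arr[3],arr[6] → [8,9,7,9,12,12,12,12,10,9]
(after j=6) arr = [8,9,7,9,12,12,12,12,10,9]

[8,9,7,9,12,12,12,12,10,9]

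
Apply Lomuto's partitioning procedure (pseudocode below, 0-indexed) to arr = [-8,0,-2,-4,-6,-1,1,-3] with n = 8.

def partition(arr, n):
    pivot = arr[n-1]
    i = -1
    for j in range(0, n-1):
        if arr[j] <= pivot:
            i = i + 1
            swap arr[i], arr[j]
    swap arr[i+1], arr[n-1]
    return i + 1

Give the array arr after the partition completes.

pivot = arr[7] = -3; i = -1
j=0: arr[0]=-8 ≤ -3 → i=0, swap arr[0],arr[0] (no change) → [-8,0,-2,-4,-6,-1,1,-3]
j=1: arr[1]=0 > -3 → no swap
j=2: arr[2]=-2 > -3 → no swap
j=3: arr[3]=-4 ≤ -3 → i=1, swap arr[1],arr[3] → [-8,-4,-2,0,-6,-1,1,-3]
j=4: arr[4]=-6 ≤ -3 → i=2, swap arr[2],arr[4] → [-8,-4,-6,0,-2,-1,1,-3]
j=5: arr[5]=-1 > -3 → no swap
j=6: arr[6]=1 > -3 → no swap
final swap arr[3],arr[7] → [-8,-4,-6,-3,-2,-1,1,0]; return 3

[-8,-4,-6,-3,-2,-1,1,0]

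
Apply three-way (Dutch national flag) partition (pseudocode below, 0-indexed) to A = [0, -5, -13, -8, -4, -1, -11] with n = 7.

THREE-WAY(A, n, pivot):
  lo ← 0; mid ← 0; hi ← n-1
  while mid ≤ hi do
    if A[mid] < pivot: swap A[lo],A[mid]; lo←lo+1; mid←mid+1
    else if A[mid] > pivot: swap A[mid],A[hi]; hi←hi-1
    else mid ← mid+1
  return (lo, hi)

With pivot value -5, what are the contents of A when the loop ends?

lo=0 mid=0 hi=6
0>-5: swap(0,6), hi=5 ⇒ [-11, -5, -13, -8, -4, -1, 0]
-11<-5: swap(0,0), lo=1 mid=1 ⇒ [-11, -5, -13, -8, -4, -1, 0]
-5=-5: mid=2
-13<-5: swap(1,2), lo=2 mid=3 ⇒ [-11, -13, -5, -8, -4, -1, 0]
-8<-5: swap(2,3), lo=3 mid=4 ⇒ [-11, -13, -8, -5, -4, -1, 0]
-4>-5: swap(4,5), hi=4 ⇒ [-11, -13, -8, -5, -1, -4, 0]
-1>-5: swap(4,4), hi=3 ⇒ [-11, -13, -8, -5, -1, -4, 0]
done. lo=3 hi=3; A=[-11, -13, -8, -5, -1, -4, 0]

[-11, -13, -8, -5, -1, -4, 0]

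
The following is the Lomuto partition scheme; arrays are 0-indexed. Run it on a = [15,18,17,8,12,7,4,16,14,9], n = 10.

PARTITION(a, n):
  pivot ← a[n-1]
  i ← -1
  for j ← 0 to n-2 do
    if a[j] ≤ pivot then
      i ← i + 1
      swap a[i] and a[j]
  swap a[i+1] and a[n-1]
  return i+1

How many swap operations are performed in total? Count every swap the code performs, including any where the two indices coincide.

pivot = a[9] = 9; i = -1
j=0: a[0]=15 > 9 → no swap
j=1: a[1]=18 > 9 → no swap
j=2: a[2]=17 > 9 → no swap
j=3: a[3]=8 ≤ 9 → i=0, swap a[0],a[3] → [8,18,17,15,12,7,4,16,14,9]
j=4: a[4]=12 > 9 → no swap
j=5: a[5]=7 ≤ 9 → i=1, swap a[1],a[5] → [8,7,17,15,12,18,4,16,14,9]
j=6: a[6]=4 ≤ 9 → i=2, swap a[2],a[6] → [8,7,4,15,12,18,17,16,14,9]
j=7: a[7]=16 > 9 → no swap
j=8: a[8]=14 > 9 → no swap
final swap a[3],a[9] → [8,7,4,9,12,18,17,16,14,15]; return 3

4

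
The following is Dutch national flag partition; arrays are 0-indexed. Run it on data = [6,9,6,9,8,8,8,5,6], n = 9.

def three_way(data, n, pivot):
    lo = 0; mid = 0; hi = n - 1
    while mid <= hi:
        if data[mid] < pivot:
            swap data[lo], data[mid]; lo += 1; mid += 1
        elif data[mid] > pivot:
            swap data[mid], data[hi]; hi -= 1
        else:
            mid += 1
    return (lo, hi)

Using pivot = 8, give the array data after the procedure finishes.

pivot = 8; lo=0, mid=0, hi=8
data[mid]=6<8: swap data[0],data[0]; lo=1,mid=1 → [6,9,6,9,8,8,8,5,6]
data[mid]=9>8: swap data[1],data[8]; hi=7 → [6,6,6,9,8,8,8,5,9]
data[mid]=6<8: swap data[1],data[1]; lo=2,mid=2 → [6,6,6,9,8,8,8,5,9]
data[mid]=6<8: swap data[2],data[2]; lo=3,mid=3 → [6,6,6,9,8,8,8,5,9]
data[mid]=9>8: swap data[3],data[7]; hi=6 → [6,6,6,5,8,8,8,9,9]
data[mid]=5<8: swap data[3],data[3]; lo=4,mid=4 → [6,6,6,5,8,8,8,9,9]
data[mid]=8=8: mid=5
data[mid]=8=8: mid=6
data[mid]=8=8: mid=7
end: lo=4, hi=6; data = [6,6,6,5,8,8,8,9,9]

[6,6,6,5,8,8,8,9,9]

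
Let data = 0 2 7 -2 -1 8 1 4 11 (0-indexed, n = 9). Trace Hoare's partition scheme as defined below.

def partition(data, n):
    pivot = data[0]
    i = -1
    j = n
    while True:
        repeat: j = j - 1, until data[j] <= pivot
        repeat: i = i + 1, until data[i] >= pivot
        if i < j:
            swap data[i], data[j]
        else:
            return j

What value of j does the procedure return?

pivot=0
j stops at 4 (-1), i stops at 0 (0); swap ⇒ -1 2 7 -2 0 8 1 4 11
j stops at 3 (-2), i stops at 1 (2); swap ⇒ -1 -2 7 2 0 8 1 4 11
j stops at 1, i stops at 2; i≥j ⇒ return 1. data=-1 -2 7 2 0 8 1 4 11

1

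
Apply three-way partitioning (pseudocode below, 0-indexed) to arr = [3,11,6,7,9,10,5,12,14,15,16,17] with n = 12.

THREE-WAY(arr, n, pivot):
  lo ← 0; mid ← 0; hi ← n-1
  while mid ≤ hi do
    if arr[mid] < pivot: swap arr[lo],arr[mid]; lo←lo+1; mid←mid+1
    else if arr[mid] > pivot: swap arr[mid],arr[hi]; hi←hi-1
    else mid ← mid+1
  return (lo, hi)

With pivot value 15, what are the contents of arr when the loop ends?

lo=0 mid=0 hi=11
3<15: swap(0,0), lo=1 mid=1 ⇒ [3,11,6,7,9,10,5,12,14,15,16,17]
11<15: swap(1,1), lo=2 mid=2 ⇒ [3,11,6,7,9,10,5,12,14,15,16,17]
6<15: swap(2,2), lo=3 mid=3 ⇒ [3,11,6,7,9,10,5,12,14,15,16,17]
7<15: swap(3,3), lo=4 mid=4 ⇒ [3,11,6,7,9,10,5,12,14,15,16,17]
9<15: swap(4,4), lo=5 mid=5 ⇒ [3,11,6,7,9,10,5,12,14,15,16,17]
10<15: swap(5,5), lo=6 mid=6 ⇒ [3,11,6,7,9,10,5,12,14,15,16,17]
5<15: swap(6,6), lo=7 mid=7 ⇒ [3,11,6,7,9,10,5,12,14,15,16,17]
12<15: swap(7,7), lo=8 mid=8 ⇒ [3,11,6,7,9,10,5,12,14,15,16,17]
14<15: swap(8,8), lo=9 mid=9 ⇒ [3,11,6,7,9,10,5,12,14,15,16,17]
15=15: mid=10
16>15: swap(10,11), hi=10 ⇒ [3,11,6,7,9,10,5,12,14,15,17,16]
17>15: swap(10,10), hi=9 ⇒ [3,11,6,7,9,10,5,12,14,15,17,16]
done. lo=9 hi=9; arr=[3,11,6,7,9,10,5,12,14,15,17,16]

[3,11,6,7,9,10,5,12,14,15,17,16]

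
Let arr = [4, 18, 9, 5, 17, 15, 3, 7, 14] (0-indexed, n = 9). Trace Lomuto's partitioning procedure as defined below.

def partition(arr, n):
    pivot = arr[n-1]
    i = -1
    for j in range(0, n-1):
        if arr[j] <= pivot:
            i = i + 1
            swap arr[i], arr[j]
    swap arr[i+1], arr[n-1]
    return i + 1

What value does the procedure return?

pivot=14, i=-1
j=0: 4≤14, i=0, swap(0,0) ⇒ [4, 18, 9, 5, 17, 15, 3, 7, 14]
j=1: 18>14, skip
j=2: 9≤14, i=1, swap(1,2) ⇒ [4, 9, 18, 5, 17, 15, 3, 7, 14]
j=3: 5≤14, i=2, swap(2,3) ⇒ [4, 9, 5, 18, 17, 15, 3, 7, 14]
j=4: 17>14, skip
j=5: 15>14, skip
j=6: 3≤14, i=3, swap(3,6) ⇒ [4, 9, 5, 3, 17, 15, 18, 7, 14]
j=7: 7≤14, i=4, swap(4,7) ⇒ [4, 9, 5, 3, 7, 15, 18, 17, 14]
swap(5,8) ⇒ [4, 9, 5, 3, 7, 14, 18, 17, 15]; return 5

5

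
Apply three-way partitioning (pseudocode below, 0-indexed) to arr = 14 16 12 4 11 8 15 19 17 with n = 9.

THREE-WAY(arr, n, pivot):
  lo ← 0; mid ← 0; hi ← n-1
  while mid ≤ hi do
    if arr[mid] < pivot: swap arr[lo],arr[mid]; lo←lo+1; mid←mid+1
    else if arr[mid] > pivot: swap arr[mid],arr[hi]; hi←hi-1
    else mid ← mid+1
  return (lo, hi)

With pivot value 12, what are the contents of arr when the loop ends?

8 11 4 12 16 15 19 17 14

pivot = 12; lo=0, mid=0, hi=8
arr[mid]=14>12: swap arr[0],arr[8]; hi=7 → 17 16 12 4 11 8 15 19 14
arr[mid]=17>12: swap arr[0],arr[7]; hi=6 → 19 16 12 4 11 8 15 17 14
arr[mid]=19>12: swap arr[0],arr[6]; hi=5 → 15 16 12 4 11 8 19 17 14
arr[mid]=15>12: swap arr[0],arr[5]; hi=4 → 8 16 12 4 11 15 19 17 14
arr[mid]=8<12: swap arr[0],arr[0]; lo=1,mid=1 → 8 16 12 4 11 15 19 17 14
arr[mid]=16>12: swap arr[1],arr[4]; hi=3 → 8 11 12 4 16 15 19 17 14
arr[mid]=11<12: swap arr[1],arr[1]; lo=2,mid=2 → 8 11 12 4 16 15 19 17 14
arr[mid]=12=12: mid=3
arr[mid]=4<12: swap arr[2],arr[3]; lo=3,mid=4 → 8 11 4 12 16 15 19 17 14
end: lo=3, hi=3; arr = 8 11 4 12 16 15 19 17 14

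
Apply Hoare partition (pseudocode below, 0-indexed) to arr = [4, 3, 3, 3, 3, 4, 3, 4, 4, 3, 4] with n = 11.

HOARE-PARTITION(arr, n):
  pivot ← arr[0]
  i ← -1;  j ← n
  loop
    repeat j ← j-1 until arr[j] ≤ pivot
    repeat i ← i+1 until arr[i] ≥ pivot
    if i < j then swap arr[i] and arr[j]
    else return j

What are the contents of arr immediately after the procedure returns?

[4, 3, 3, 3, 3, 3, 3, 4, 4, 4, 4]

pivot=4
j stops at 10 (4), i stops at 0 (4); swap ⇒ [4, 3, 3, 3, 3, 4, 3, 4, 4, 3, 4]
j stops at 9 (3), i stops at 5 (4); swap ⇒ [4, 3, 3, 3, 3, 3, 3, 4, 4, 4, 4]
j stops at 8 (4), i stops at 7 (4); swap ⇒ [4, 3, 3, 3, 3, 3, 3, 4, 4, 4, 4]
j stops at 7, i stops at 8; i≥j ⇒ return 7. arr=[4, 3, 3, 3, 3, 3, 3, 4, 4, 4, 4]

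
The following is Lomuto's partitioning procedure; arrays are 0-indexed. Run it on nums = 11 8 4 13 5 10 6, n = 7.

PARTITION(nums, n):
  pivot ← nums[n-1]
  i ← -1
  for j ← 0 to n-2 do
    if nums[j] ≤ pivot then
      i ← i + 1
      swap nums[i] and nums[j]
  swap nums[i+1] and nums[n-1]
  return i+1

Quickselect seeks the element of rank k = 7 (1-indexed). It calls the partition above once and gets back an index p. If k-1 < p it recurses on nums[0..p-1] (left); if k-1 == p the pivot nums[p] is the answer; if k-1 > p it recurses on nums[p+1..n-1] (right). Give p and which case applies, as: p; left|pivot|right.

2; right

pivot = nums[6] = 6; i = -1
j=0: nums[0]=11 > 6 → no swap
j=1: nums[1]=8 > 6 → no swap
j=2: nums[2]=4 ≤ 6 → i=0, swap nums[0],nums[2] → 4 8 11 13 5 10 6
j=3: nums[3]=13 > 6 → no swap
j=4: nums[4]=5 ≤ 6 → i=1, swap nums[1],nums[4] → 4 5 11 13 8 10 6
j=5: nums[5]=10 > 6 → no swap
final swap nums[2],nums[6] → 4 5 6 13 8 10 11; return 2
p = 2; k-1 = 6 > 2 ⇒ right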